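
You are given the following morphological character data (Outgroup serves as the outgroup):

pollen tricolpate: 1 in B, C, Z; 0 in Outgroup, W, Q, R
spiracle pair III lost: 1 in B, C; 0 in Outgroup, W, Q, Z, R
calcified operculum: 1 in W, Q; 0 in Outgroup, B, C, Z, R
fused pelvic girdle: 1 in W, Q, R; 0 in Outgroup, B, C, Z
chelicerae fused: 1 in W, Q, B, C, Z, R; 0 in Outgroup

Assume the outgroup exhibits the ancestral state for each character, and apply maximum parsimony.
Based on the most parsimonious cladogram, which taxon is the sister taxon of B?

The outgroup has state '0' for every character, so '1' is the derived state throughout.
Only B, C, and Z show the derived state '1' for pollen tricolpate, supporting them as a clade.
spiracle pair III lost: derived state '1' in B and C only — synapomorphy for {B, C}.
Only Q and W show the derived state '1' for calcified operculum, supporting them as a clade.
fused pelvic girdle: derived state '1' in Q, R, and W only — synapomorphy for {Q, R, W}.
All ingroup taxa share the derived state '1' for chelicerae fused; it defines the ingroup but does not resolve relationships within it.
Most parsimonious ingroup topology: (((W,Q),R),((B,C),Z)).
B and C form a cherry on this tree, so they are sister taxa.

C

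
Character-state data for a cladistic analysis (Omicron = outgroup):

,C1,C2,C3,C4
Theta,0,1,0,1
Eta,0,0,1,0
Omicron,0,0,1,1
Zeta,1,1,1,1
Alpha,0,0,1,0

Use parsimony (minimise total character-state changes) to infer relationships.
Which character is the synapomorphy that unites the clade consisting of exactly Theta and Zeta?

Character polarity is set by the outgroup: the derived state is whichever differs from the outgroup's state, so for C3, C4 the derived state is '0', and for the remaining characters it is '1'.
C1 (derived state '1') is unique to Zeta (autapomorphy; uninformative for grouping).
C2: derived state '1' in Theta and Zeta only — synapomorphy for {Theta, Zeta}.
C3 (derived state '0') is unique to Theta (autapomorphy; uninformative for grouping).
C4 (derived state '0') is shared by Alpha and Eta — a synapomorphy uniting that clade.
Most parsimonious ingroup topology: ((Theta,Zeta),(Alpha,Eta)).
The clade {Theta, Zeta} is supported by C2: its derived state '1' occurs in exactly those taxa and in no other taxon (including the outgroup).

C2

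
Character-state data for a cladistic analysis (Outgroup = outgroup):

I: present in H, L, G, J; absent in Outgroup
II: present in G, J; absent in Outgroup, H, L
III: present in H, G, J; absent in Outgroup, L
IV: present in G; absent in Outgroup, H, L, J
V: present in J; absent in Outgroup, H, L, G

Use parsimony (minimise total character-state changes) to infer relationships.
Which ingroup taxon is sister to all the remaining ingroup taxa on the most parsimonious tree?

The outgroup has state 'absent' for every character, so 'present' is the derived state throughout.
I (derived state 'present') is shared by all ingroup taxa — unites the whole ingroup.
II: derived state 'present' in G and J only — synapomorphy for {G, J}.
Only G, H, and J show the derived state 'present' for III, supporting them as a clade.
IV (derived state 'present') is unique to G (autapomorphy; uninformative for grouping).
V: derived state 'present' in J only — an autapomorphy, so it tells us nothing about relationships among taxa.
Most parsimonious ingroup topology: ((H,(G,J)),L).
L is sister to the clade containing all other ingroup taxa, so it is the earliest-diverging (most basal) ingroup lineage.

L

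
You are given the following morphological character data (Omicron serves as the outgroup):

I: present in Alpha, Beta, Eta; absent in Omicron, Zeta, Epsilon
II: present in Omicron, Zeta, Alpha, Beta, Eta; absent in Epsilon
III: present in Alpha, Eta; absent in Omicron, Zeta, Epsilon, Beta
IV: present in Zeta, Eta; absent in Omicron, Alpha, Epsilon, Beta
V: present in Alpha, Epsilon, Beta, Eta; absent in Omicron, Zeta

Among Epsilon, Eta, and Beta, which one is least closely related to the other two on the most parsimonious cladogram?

Character polarity is set by the outgroup: the derived state is whichever differs from the outgroup's state, so for II the derived state is 'absent', and for the remaining characters it is 'present'.
Only Alpha, Beta, and Eta show the derived state 'present' for I, supporting them as a clade.
II: derived state 'absent' in Epsilon only — an autapomorphy, so it tells us nothing about relationships among taxa.
III (derived state 'present') is shared by Alpha and Eta — a synapomorphy uniting that clade.
IV groups Eta and Zeta, which is incompatible with the clades supported by the remaining characters; treating it as convergent (homoplasy) costs fewer steps than any alternative tree.
V: derived state 'present' in Alpha, Beta, Epsilon, and Eta only — synapomorphy for {Alpha, Beta, Epsilon, Eta}.
Most parsimonious ingroup topology: (Zeta,(((Alpha,Eta),Beta),Epsilon)).
Beta and Eta share a more recent common ancestor with each other than either does with Epsilon, so Epsilon is the least closely related of the three.

Epsilon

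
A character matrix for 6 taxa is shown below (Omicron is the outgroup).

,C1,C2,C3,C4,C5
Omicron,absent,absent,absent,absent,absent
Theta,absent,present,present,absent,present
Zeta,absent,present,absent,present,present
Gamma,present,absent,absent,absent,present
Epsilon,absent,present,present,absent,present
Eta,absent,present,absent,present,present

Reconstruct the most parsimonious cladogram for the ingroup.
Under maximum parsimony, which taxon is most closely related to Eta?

Zeta

The outgroup has state 'absent' for every character, so 'present' is the derived state throughout.
C1 (derived state 'present') is unique to Gamma (autapomorphy; uninformative for grouping).
C2 (derived state 'present') is shared by Epsilon, Eta, Theta, and Zeta — a synapomorphy uniting that clade.
C3 (derived state 'present') is shared by Epsilon and Theta — a synapomorphy uniting that clade.
C4 (derived state 'present') is shared by Eta and Zeta — a synapomorphy uniting that clade.
C5 (derived state 'present') is shared by all ingroup taxa — unites the whole ingroup.
Most parsimonious ingroup topology: (((Theta,Epsilon),(Zeta,Eta)),Gamma).
Eta and Zeta form a cherry on this tree, so they are sister taxa.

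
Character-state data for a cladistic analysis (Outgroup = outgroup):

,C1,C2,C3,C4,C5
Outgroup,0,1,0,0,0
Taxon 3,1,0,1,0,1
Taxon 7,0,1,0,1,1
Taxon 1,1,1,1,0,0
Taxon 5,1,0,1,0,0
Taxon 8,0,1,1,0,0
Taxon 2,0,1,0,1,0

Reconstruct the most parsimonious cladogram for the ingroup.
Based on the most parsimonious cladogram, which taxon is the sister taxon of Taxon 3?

Character polarity is set by the outgroup: the derived state is whichever differs from the outgroup's state, so for C2 the derived state is '0', and for the remaining characters it is '1'.
C1 (derived state '1') is shared by Taxon 1, Taxon 3, and Taxon 5 — a synapomorphy uniting that clade.
Only Taxon 3 and Taxon 5 show the derived state '0' for C2, supporting them as a clade.
C3: derived state '1' in Taxon 1, Taxon 3, Taxon 5, and Taxon 8 only — synapomorphy for {Taxon 1, Taxon 3, Taxon 5, Taxon 8}.
C4: derived state '1' in Taxon 2 and Taxon 7 only — synapomorphy for {Taxon 2, Taxon 7}.
C5 groups Taxon 3 and Taxon 7, which is incompatible with the clades supported by the remaining characters; treating it as convergent (homoplasy) costs fewer steps than any alternative tree.
Most parsimonious ingroup topology: ((((Taxon 3,Taxon 5),Taxon 1),Taxon 8),(Taxon 7,Taxon 2)).
Taxon 3 and Taxon 5 form a cherry on this tree, so they are sister taxa.

Taxon 5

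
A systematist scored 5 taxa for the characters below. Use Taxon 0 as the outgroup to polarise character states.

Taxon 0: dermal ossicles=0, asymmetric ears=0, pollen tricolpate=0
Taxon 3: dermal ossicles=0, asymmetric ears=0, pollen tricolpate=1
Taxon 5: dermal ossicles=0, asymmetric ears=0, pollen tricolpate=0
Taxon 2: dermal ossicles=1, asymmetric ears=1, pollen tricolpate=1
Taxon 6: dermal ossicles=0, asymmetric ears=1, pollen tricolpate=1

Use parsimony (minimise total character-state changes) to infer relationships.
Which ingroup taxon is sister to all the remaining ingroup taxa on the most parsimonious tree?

The outgroup has state '0' for every character, so '1' is the derived state throughout.
dermal ossicles: derived state '1' in Taxon 2 only — an autapomorphy, so it tells us nothing about relationships among taxa.
Only Taxon 2 and Taxon 6 show the derived state '1' for asymmetric ears, supporting them as a clade.
pollen tricolpate (derived state '1') is shared by Taxon 2, Taxon 3, and Taxon 6 — a synapomorphy uniting that clade.
Most parsimonious ingroup topology: ((Taxon 3,(Taxon 2,Taxon 6)),Taxon 5).
Taxon 5 is sister to the clade containing all other ingroup taxa, so it is the earliest-diverging (most basal) ingroup lineage.

Taxon 5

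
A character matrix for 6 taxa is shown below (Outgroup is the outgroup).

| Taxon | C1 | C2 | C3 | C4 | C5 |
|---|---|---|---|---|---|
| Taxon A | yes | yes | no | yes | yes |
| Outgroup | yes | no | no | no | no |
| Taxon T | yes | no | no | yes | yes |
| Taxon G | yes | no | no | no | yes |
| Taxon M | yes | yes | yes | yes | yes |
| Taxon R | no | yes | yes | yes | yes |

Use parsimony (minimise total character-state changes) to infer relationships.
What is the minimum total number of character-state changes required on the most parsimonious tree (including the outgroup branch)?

5

Character polarity is set by the outgroup: the derived state is whichever differs from the outgroup's state, so for C1 the derived state is 'no', and for the remaining characters it is 'yes'.
C1 (derived state 'no') is unique to Taxon R (autapomorphy; uninformative for grouping).
C2: derived state 'yes' in Taxon A, Taxon M, and Taxon R only — synapomorphy for {Taxon A, Taxon M, Taxon R}.
Only Taxon M and Taxon R show the derived state 'yes' for C3, supporting them as a clade.
Only Taxon A, Taxon M, Taxon R, and Taxon T show the derived state 'yes' for C4, supporting them as a clade.
All ingroup taxa share the derived state 'yes' for C5; it defines the ingroup but does not resolve relationships within it.
Most parsimonious ingroup topology: (((Taxon A,(Taxon R,Taxon M)),Taxon T),Taxon G).
Changes per character on this tree: C1: 1; C2: 1; C3: 1; C4: 1; C5: 1.
Total = 5.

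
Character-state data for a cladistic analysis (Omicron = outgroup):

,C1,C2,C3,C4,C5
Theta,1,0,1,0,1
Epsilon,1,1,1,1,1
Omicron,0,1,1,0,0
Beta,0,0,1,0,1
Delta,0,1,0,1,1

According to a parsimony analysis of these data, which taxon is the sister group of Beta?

Character polarity is set by the outgroup: the derived state is whichever differs from the outgroup's state, so for C2, C3 the derived state is '0', and for the remaining characters it is '1'.
C1 (state '1') occurs in Epsilon and Theta but conflicts with the nesting implied by the other characters — most parsimoniously interpreted as homoplasy.
C2 (derived state '0') is shared by Beta and Theta — a synapomorphy uniting that clade.
C3 (derived state '0') is unique to Delta (autapomorphy; uninformative for grouping).
C4: derived state '1' in Delta and Epsilon only — synapomorphy for {Delta, Epsilon}.
All ingroup taxa share the derived state '1' for C5; it defines the ingroup but does not resolve relationships within it.
Most parsimonious ingroup topology: ((Theta,Beta),(Delta,Epsilon)).
Beta and Theta form a cherry on this tree, so they are sister taxa.

Theta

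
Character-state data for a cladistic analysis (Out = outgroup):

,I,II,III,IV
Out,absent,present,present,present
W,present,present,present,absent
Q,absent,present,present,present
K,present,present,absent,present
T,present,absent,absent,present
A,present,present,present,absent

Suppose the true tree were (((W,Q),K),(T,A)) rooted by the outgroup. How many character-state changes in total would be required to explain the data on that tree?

Map each character onto (((W,Q),K),(T,A)) (rooted by Out) and count the minimum state changes it requires (Fitch parsimony):
I: 2; II: 1; III: 2; IV: 2.
Total tree length = 7.

7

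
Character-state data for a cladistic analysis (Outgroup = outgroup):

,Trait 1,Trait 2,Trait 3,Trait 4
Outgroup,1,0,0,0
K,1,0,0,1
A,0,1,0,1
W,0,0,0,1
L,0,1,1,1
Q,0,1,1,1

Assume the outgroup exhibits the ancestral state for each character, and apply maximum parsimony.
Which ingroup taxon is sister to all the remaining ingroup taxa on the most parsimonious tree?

K

Character polarity is set by the outgroup: the derived state is whichever differs from the outgroup's state, so for Trait 1 the derived state is '0', and for the remaining characters it is '1'.
Trait 1: derived state '0' in A, L, Q, and W only — synapomorphy for {A, L, Q, W}.
Trait 2 (derived state '1') is shared by A, L, and Q — a synapomorphy uniting that clade.
Only L and Q show the derived state '1' for Trait 3, supporting them as a clade.
Trait 4 (derived state '1') is shared by all ingroup taxa — unites the whole ingroup.
Most parsimonious ingroup topology: (K,((A,(L,Q)),W)).
K is sister to the clade containing all other ingroup taxa, so it is the earliest-diverging (most basal) ingroup lineage.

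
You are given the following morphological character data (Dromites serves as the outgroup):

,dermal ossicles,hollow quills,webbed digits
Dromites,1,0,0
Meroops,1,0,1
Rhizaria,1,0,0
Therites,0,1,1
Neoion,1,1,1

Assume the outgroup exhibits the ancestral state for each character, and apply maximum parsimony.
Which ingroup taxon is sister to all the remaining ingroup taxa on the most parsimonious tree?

Rhizaria

Character polarity is set by the outgroup: the derived state is whichever differs from the outgroup's state, so for dermal ossicles the derived state is '0', and for the remaining characters it is '1'.
dermal ossicles (derived state '0') is unique to Therites (autapomorphy; uninformative for grouping).
hollow quills (derived state '1') is shared by Neoion and Therites — a synapomorphy uniting that clade.
webbed digits: derived state '1' in Meroops, Neoion, and Therites only — synapomorphy for {Meroops, Neoion, Therites}.
Most parsimonious ingroup topology: ((Meroops,(Therites,Neoion)),Rhizaria).
Rhizaria is sister to the clade containing all other ingroup taxa, so it is the earliest-diverging (most basal) ingroup lineage.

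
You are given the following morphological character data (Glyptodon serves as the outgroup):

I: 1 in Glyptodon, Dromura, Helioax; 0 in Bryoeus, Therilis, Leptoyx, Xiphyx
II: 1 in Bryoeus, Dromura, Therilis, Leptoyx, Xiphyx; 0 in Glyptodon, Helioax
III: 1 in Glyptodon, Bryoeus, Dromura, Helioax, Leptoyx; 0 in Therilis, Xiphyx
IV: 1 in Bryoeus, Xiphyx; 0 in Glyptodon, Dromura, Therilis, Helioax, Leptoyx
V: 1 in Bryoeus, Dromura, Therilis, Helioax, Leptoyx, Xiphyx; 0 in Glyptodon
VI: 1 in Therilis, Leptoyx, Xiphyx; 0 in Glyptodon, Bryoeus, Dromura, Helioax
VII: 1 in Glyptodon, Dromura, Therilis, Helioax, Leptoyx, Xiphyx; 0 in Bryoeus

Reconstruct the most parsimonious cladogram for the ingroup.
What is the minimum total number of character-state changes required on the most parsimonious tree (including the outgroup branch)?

Character polarity is set by the outgroup: the derived state is whichever differs from the outgroup's state, so for I, III, VII the derived state is '0', and for the remaining characters it is '1'.
I (derived state '0') is shared by Bryoeus, Leptoyx, Therilis, and Xiphyx — a synapomorphy uniting that clade.
II: derived state '1' in Bryoeus, Dromura, Leptoyx, Therilis, and Xiphyx only — synapomorphy for {Bryoeus, Dromura, Leptoyx, Therilis, Xiphyx}.
III (derived state '0') is shared by Therilis and Xiphyx — a synapomorphy uniting that clade.
IV groups Bryoeus and Xiphyx, which is incompatible with the clades supported by the remaining characters; treating it as convergent (homoplasy) costs fewer steps than any alternative tree.
All ingroup taxa share the derived state '1' for V; it defines the ingroup but does not resolve relationships within it.
VI (derived state '1') is shared by Leptoyx, Therilis, and Xiphyx — a synapomorphy uniting that clade.
VII (derived state '0') is unique to Bryoeus (autapomorphy; uninformative for grouping).
Most parsimonious ingroup topology: (((Bryoeus,((Therilis,Xiphyx),Leptoyx)),Dromura),Helioax).
Changes per character on this tree: I: 1; II: 1; III: 1; IV: 2; V: 1; VI: 1; VII: 1.
Total = 8.

8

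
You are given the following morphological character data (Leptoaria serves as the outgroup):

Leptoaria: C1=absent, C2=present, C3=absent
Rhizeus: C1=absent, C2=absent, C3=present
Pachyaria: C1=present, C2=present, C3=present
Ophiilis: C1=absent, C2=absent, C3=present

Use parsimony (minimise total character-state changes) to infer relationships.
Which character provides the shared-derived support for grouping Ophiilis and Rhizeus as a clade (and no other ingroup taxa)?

C2

Character polarity is set by the outgroup: the derived state is whichever differs from the outgroup's state, so for C2 the derived state is 'absent', and for the remaining characters it is 'present'.
C1: derived state 'present' in Pachyaria only — an autapomorphy, so it tells us nothing about relationships among taxa.
Only Ophiilis and Rhizeus show the derived state 'absent' for C2, supporting them as a clade.
C3 (derived state 'present') is shared by all ingroup taxa — unites the whole ingroup.
Most parsimonious ingroup topology: ((Rhizeus,Ophiilis),Pachyaria).
The clade {Ophiilis, Rhizeus} is supported by C2: its derived state 'absent' occurs in exactly those taxa and in no other taxon (including the outgroup).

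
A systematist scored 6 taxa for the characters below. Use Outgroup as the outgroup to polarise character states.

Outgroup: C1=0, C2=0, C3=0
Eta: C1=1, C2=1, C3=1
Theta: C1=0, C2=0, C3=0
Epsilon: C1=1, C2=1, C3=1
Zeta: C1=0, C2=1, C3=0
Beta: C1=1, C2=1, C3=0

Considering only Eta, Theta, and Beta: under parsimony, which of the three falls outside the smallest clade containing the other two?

Theta

The outgroup has state '0' for every character, so '1' is the derived state throughout.
Only Beta, Epsilon, and Eta show the derived state '1' for C1, supporting them as a clade.
C2: derived state '1' in Beta, Epsilon, Eta, and Zeta only — synapomorphy for {Beta, Epsilon, Eta, Zeta}.
Only Epsilon and Eta show the derived state '1' for C3, supporting them as a clade.
Most parsimonious ingroup topology: ((((Eta,Epsilon),Beta),Zeta),Theta).
Eta and Beta share a more recent common ancestor with each other than either does with Theta, so Theta is the least closely related of the three.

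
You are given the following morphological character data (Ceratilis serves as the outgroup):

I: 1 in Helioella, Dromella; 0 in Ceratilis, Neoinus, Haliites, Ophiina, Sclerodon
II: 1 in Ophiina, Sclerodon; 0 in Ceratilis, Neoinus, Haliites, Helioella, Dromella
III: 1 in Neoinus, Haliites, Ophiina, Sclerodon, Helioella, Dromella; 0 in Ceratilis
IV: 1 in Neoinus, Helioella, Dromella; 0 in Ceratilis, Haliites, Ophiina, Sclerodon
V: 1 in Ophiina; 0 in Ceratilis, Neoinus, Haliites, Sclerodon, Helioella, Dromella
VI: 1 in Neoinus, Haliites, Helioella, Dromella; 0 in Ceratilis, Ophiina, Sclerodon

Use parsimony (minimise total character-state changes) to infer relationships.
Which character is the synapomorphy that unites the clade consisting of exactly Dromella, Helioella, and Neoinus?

The outgroup has state '0' for every character, so '1' is the derived state throughout.
Only Dromella and Helioella show the derived state '1' for I, supporting them as a clade.
II: derived state '1' in Ophiina and Sclerodon only — synapomorphy for {Ophiina, Sclerodon}.
All ingroup taxa share the derived state '1' for III; it defines the ingroup but does not resolve relationships within it.
IV: derived state '1' in Dromella, Helioella, and Neoinus only — synapomorphy for {Dromella, Helioella, Neoinus}.
V: derived state '1' in Ophiina only — an autapomorphy, so it tells us nothing about relationships among taxa.
VI: derived state '1' in Dromella, Haliites, Helioella, and Neoinus only — synapomorphy for {Dromella, Haliites, Helioella, Neoinus}.
Most parsimonious ingroup topology: (((Neoinus,(Helioella,Dromella)),Haliites),(Ophiina,Sclerodon)).
The clade {Dromella, Helioella, Neoinus} is supported by IV: its derived state '1' occurs in exactly those taxa and in no other taxon (including the outgroup).

IV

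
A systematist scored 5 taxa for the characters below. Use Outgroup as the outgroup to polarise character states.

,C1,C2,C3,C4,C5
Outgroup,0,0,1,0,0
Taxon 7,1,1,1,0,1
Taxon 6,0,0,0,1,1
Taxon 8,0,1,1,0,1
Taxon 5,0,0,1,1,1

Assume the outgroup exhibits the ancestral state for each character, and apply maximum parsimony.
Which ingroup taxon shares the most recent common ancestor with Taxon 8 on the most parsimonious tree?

Character polarity is set by the outgroup: the derived state is whichever differs from the outgroup's state, so for C3 the derived state is '0', and for the remaining characters it is '1'.
C1: derived state '1' in Taxon 7 only — an autapomorphy, so it tells us nothing about relationships among taxa.
Only Taxon 7 and Taxon 8 show the derived state '1' for C2, supporting them as a clade.
C3: derived state '0' in Taxon 6 only — an autapomorphy, so it tells us nothing about relationships among taxa.
C4: derived state '1' in Taxon 5 and Taxon 6 only — synapomorphy for {Taxon 5, Taxon 6}.
C5 (derived state '1') is shared by all ingroup taxa — unites the whole ingroup.
Most parsimonious ingroup topology: ((Taxon 7,Taxon 8),(Taxon 6,Taxon 5)).
Taxon 8 and Taxon 7 form a cherry on this tree, so they are sister taxa.

Taxon 7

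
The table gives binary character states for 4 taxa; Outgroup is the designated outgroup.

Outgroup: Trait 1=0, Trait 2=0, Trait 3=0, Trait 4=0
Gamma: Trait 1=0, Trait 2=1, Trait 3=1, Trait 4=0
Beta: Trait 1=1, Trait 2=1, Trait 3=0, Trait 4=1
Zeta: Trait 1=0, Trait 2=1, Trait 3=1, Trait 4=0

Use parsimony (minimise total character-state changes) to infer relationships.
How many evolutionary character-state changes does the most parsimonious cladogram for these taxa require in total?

4

The outgroup has state '0' for every character, so '1' is the derived state throughout.
Trait 1 (derived state '1') is unique to Beta (autapomorphy; uninformative for grouping).
All ingroup taxa share the derived state '1' for Trait 2; it defines the ingroup but does not resolve relationships within it.
Trait 3 (derived state '1') is shared by Gamma and Zeta — a synapomorphy uniting that clade.
Trait 4 (derived state '1') is unique to Beta (autapomorphy; uninformative for grouping).
Most parsimonious ingroup topology: ((Gamma,Zeta),Beta).
Changes per character on this tree: Trait 1: 1; Trait 2: 1; Trait 3: 1; Trait 4: 1.
Total = 4.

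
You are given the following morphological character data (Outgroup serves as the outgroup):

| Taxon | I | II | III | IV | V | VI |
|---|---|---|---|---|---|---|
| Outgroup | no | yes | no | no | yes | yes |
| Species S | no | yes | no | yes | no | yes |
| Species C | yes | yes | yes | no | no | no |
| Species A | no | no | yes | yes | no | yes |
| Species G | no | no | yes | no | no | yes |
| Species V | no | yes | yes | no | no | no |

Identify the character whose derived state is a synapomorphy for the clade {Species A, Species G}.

II

Character polarity is set by the outgroup: the derived state is whichever differs from the outgroup's state, so for II, V, VI the derived state is 'no', and for the remaining characters it is 'yes'.
I: derived state 'yes' in Species C only — an autapomorphy, so it tells us nothing about relationships among taxa.
II (derived state 'no') is shared by Species A and Species G — a synapomorphy uniting that clade.
III: derived state 'yes' in Species A, Species C, Species G, and Species V only — synapomorphy for {Species A, Species C, Species G, Species V}.
IV groups Species A and Species S, which is incompatible with the clades supported by the remaining characters; treating it as convergent (homoplasy) costs fewer steps than any alternative tree.
V (derived state 'no') is shared by all ingroup taxa — unites the whole ingroup.
VI (derived state 'no') is shared by Species C and Species V — a synapomorphy uniting that clade.
Most parsimonious ingroup topology: (Species S,((Species C,Species V),(Species A,Species G))).
The clade {Species A, Species G} is supported by II: its derived state 'no' occurs in exactly those taxa and in no other taxon (including the outgroup).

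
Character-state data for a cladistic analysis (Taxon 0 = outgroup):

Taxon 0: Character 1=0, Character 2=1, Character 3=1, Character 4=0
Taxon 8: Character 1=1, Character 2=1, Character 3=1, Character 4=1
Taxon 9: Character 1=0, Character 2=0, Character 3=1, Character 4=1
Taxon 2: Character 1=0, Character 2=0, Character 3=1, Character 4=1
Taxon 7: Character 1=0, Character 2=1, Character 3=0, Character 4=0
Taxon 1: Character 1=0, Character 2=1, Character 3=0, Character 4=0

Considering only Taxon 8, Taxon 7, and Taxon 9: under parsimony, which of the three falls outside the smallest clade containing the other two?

Taxon 7

Character polarity is set by the outgroup: the derived state is whichever differs from the outgroup's state, so for Character 2, Character 3 the derived state is '0', and for the remaining characters it is '1'.
Character 1: derived state '1' in Taxon 8 only — an autapomorphy, so it tells us nothing about relationships among taxa.
Only Taxon 2 and Taxon 9 show the derived state '0' for Character 2, supporting them as a clade.
Character 3 (derived state '0') is shared by Taxon 1 and Taxon 7 — a synapomorphy uniting that clade.
Character 4 (derived state '1') is shared by Taxon 2, Taxon 8, and Taxon 9 — a synapomorphy uniting that clade.
Most parsimonious ingroup topology: ((Taxon 8,(Taxon 9,Taxon 2)),(Taxon 7,Taxon 1)).
Taxon 9 and Taxon 8 share a more recent common ancestor with each other than either does with Taxon 7, so Taxon 7 is the least closely related of the three.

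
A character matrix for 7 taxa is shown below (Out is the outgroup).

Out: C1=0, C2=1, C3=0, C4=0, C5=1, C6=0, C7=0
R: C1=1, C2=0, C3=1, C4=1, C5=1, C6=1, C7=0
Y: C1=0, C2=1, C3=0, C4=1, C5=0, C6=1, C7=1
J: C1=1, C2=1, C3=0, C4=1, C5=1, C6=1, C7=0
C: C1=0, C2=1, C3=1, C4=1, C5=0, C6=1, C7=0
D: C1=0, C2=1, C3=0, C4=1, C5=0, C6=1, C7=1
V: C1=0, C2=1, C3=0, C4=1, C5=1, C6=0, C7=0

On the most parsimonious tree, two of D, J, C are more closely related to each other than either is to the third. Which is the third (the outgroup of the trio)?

J

Character polarity is set by the outgroup: the derived state is whichever differs from the outgroup's state, so for C2, C5 the derived state is '0', and for the remaining characters it is '1'.
C1: derived state '1' in J and R only — synapomorphy for {J, R}.
C2: derived state '0' in R only — an autapomorphy, so it tells us nothing about relationships among taxa.
C3 groups C and R, which is incompatible with the clades supported by the remaining characters; treating it as convergent (homoplasy) costs fewer steps than any alternative tree.
C4 (derived state '1') is shared by all ingroup taxa — unites the whole ingroup.
C5: derived state '0' in C, D, and Y only — synapomorphy for {C, D, Y}.
C6: derived state '1' in C, D, J, R, and Y only — synapomorphy for {C, D, J, R, Y}.
Only D and Y show the derived state '1' for C7, supporting them as a clade.
Most parsimonious ingroup topology: (((R,J),((Y,D),C)),V).
C and D share a more recent common ancestor with each other than either does with J, so J is the least closely related of the three.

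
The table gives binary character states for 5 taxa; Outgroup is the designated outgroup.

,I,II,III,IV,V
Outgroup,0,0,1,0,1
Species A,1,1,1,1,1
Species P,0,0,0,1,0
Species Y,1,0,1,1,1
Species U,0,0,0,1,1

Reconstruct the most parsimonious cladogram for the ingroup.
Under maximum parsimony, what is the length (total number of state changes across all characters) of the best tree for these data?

5

Character polarity is set by the outgroup: the derived state is whichever differs from the outgroup's state, so for III, V the derived state is '0', and for the remaining characters it is '1'.
I (derived state '1') is shared by Species A and Species Y — a synapomorphy uniting that clade.
II: derived state '1' in Species A only — an autapomorphy, so it tells us nothing about relationships among taxa.
Only Species P and Species U show the derived state '0' for III, supporting them as a clade.
All ingroup taxa share the derived state '1' for IV; it defines the ingroup but does not resolve relationships within it.
V (derived state '0') is unique to Species P (autapomorphy; uninformative for grouping).
Most parsimonious ingroup topology: ((Species A,Species Y),(Species P,Species U)).
Changes per character on this tree: I: 1; II: 1; III: 1; IV: 1; V: 1.
Total = 5.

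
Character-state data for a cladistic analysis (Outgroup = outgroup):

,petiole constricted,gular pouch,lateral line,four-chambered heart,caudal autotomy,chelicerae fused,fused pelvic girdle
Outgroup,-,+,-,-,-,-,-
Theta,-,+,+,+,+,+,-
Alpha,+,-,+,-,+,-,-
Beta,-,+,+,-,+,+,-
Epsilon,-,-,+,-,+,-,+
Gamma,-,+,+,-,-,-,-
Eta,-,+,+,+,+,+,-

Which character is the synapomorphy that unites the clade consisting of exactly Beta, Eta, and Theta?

Character polarity is set by the outgroup: the derived state is whichever differs from the outgroup's state, so for gular pouch the derived state is '-', and for the remaining characters it is '+'.
petiole constricted (derived state '+') is unique to Alpha (autapomorphy; uninformative for grouping).
gular pouch: derived state '-' in Alpha and Epsilon only — synapomorphy for {Alpha, Epsilon}.
lateral line (derived state '+') is shared by all ingroup taxa — unites the whole ingroup.
Only Eta and Theta show the derived state '+' for four-chambered heart, supporting them as a clade.
Only Alpha, Beta, Epsilon, Eta, and Theta show the derived state '+' for caudal autotomy, supporting them as a clade.
Only Beta, Eta, and Theta show the derived state '+' for chelicerae fused, supporting them as a clade.
fused pelvic girdle: derived state '+' in Epsilon only — an autapomorphy, so it tells us nothing about relationships among taxa.
Most parsimonious ingroup topology: ((((Theta,Eta),Beta),(Alpha,Epsilon)),Gamma).
The clade {Beta, Eta, Theta} is supported by chelicerae fused: its derived state '+' occurs in exactly those taxa and in no other taxon (including the outgroup).

chelicerae fused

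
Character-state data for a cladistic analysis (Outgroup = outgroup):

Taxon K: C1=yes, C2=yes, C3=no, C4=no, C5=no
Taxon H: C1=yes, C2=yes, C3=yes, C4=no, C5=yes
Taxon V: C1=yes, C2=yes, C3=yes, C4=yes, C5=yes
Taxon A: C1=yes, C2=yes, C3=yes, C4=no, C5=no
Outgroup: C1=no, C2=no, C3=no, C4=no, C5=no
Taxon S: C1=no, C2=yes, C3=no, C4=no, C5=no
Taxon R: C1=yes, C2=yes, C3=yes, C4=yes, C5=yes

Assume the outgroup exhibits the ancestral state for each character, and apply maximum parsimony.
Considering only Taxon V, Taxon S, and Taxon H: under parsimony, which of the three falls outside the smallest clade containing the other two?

Taxon S

The outgroup has state 'no' for every character, so 'yes' is the derived state throughout.
C1 (derived state 'yes') is shared by Taxon A, Taxon H, Taxon K, Taxon R, and Taxon V — a synapomorphy uniting that clade.
All ingroup taxa share the derived state 'yes' for C2; it defines the ingroup but does not resolve relationships within it.
Only Taxon A, Taxon H, Taxon R, and Taxon V show the derived state 'yes' for C3, supporting them as a clade.
Only Taxon R and Taxon V show the derived state 'yes' for C4, supporting them as a clade.
C5 (derived state 'yes') is shared by Taxon H, Taxon R, and Taxon V — a synapomorphy uniting that clade.
Most parsimonious ingroup topology: ((Taxon K,((Taxon H,(Taxon R,Taxon V)),Taxon A)),Taxon S).
Taxon V and Taxon H share a more recent common ancestor with each other than either does with Taxon S, so Taxon S is the least closely related of the three.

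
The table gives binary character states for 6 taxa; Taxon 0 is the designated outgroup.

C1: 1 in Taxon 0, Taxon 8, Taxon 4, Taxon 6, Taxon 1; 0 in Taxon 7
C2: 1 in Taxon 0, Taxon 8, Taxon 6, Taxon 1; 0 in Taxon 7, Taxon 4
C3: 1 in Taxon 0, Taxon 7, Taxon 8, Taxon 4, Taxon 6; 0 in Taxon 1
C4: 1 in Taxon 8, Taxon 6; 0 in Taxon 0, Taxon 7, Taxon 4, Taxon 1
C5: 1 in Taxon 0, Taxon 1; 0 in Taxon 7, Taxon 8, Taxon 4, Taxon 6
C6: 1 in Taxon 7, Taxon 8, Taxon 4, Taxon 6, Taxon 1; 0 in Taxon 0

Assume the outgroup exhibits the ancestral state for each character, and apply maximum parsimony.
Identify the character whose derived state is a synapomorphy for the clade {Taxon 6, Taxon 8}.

Character polarity is set by the outgroup: the derived state is whichever differs from the outgroup's state, so for C1, C2, C3, C5 the derived state is '0', and for the remaining characters it is '1'.
C1: derived state '0' in Taxon 7 only — an autapomorphy, so it tells us nothing about relationships among taxa.
C2: derived state '0' in Taxon 4 and Taxon 7 only — synapomorphy for {Taxon 4, Taxon 7}.
C3: derived state '0' in Taxon 1 only — an autapomorphy, so it tells us nothing about relationships among taxa.
C4 (derived state '1') is shared by Taxon 6 and Taxon 8 — a synapomorphy uniting that clade.
C5 (derived state '0') is shared by Taxon 4, Taxon 6, Taxon 7, and Taxon 8 — a synapomorphy uniting that clade.
All ingroup taxa share the derived state '1' for C6; it defines the ingroup but does not resolve relationships within it.
Most parsimonious ingroup topology: (((Taxon 7,Taxon 4),(Taxon 8,Taxon 6)),Taxon 1).
The clade {Taxon 6, Taxon 8} is supported by C4: its derived state '1' occurs in exactly those taxa and in no other taxon (including the outgroup).

C4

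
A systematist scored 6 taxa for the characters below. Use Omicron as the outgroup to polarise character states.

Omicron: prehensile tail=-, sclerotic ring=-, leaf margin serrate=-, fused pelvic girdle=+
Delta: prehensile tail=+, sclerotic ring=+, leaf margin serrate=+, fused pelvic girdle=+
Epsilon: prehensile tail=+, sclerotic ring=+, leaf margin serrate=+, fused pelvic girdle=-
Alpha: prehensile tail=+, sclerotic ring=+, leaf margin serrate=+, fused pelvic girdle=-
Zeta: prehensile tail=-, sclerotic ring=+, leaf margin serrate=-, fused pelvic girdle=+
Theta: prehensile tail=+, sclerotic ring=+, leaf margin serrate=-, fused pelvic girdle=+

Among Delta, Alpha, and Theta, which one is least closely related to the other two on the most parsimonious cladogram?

Theta

Character polarity is set by the outgroup: the derived state is whichever differs from the outgroup's state, so for fused pelvic girdle the derived state is '-', and for the remaining characters it is '+'.
prehensile tail: derived state '+' in Alpha, Delta, Epsilon, and Theta only — synapomorphy for {Alpha, Delta, Epsilon, Theta}.
All ingroup taxa share the derived state '+' for sclerotic ring; it defines the ingroup but does not resolve relationships within it.
leaf margin serrate: derived state '+' in Alpha, Delta, and Epsilon only — synapomorphy for {Alpha, Delta, Epsilon}.
fused pelvic girdle (derived state '-') is shared by Alpha and Epsilon — a synapomorphy uniting that clade.
Most parsimonious ingroup topology: (((Delta,(Epsilon,Alpha)),Theta),Zeta).
Delta and Alpha share a more recent common ancestor with each other than either does with Theta, so Theta is the least closely related of the three.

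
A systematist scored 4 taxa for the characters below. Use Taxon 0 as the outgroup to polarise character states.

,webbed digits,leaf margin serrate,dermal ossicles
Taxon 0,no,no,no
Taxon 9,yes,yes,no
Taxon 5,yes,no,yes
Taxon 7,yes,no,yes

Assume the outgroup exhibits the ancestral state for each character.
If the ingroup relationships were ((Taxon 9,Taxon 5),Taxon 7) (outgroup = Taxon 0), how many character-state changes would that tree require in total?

Map each character onto ((Taxon 9,Taxon 5),Taxon 7) (rooted by Taxon 0) and count the minimum state changes it requires (Fitch parsimony):
webbed digits: 1; leaf margin serrate: 1; dermal ossicles: 2.
Total tree length = 4.

4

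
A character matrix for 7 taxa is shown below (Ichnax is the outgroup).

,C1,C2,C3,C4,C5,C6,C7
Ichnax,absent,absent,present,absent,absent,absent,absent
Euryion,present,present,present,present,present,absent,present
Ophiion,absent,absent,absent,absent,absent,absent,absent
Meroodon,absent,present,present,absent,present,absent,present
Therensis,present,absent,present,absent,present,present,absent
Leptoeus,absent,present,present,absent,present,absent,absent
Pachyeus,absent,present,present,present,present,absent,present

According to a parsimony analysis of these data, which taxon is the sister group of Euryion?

Pachyeus

Character polarity is set by the outgroup: the derived state is whichever differs from the outgroup's state, so for C3 the derived state is 'absent', and for the remaining characters it is 'present'.
C1 (state 'present') occurs in Euryion and Therensis but conflicts with the nesting implied by the other characters — most parsimoniously interpreted as homoplasy.
Only Euryion, Leptoeus, Meroodon, and Pachyeus show the derived state 'present' for C2, supporting them as a clade.
C3: derived state 'absent' in Ophiion only — an autapomorphy, so it tells us nothing about relationships among taxa.
C4: derived state 'present' in Euryion and Pachyeus only — synapomorphy for {Euryion, Pachyeus}.
Only Euryion, Leptoeus, Meroodon, Pachyeus, and Therensis show the derived state 'present' for C5, supporting them as a clade.
C6 (derived state 'present') is unique to Therensis (autapomorphy; uninformative for grouping).
Only Euryion, Meroodon, and Pachyeus show the derived state 'present' for C7, supporting them as a clade.
Most parsimonious ingroup topology: (((((Euryion,Pachyeus),Meroodon),Leptoeus),Therensis),Ophiion).
Euryion and Pachyeus form a cherry on this tree, so they are sister taxa.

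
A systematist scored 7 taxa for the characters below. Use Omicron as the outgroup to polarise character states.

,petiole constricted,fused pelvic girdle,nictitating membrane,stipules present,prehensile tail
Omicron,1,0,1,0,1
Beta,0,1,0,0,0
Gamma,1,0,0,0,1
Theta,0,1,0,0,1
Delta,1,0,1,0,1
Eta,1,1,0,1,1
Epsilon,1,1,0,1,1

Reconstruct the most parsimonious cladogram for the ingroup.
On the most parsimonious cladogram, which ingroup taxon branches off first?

Delta

Character polarity is set by the outgroup: the derived state is whichever differs from the outgroup's state, so for petiole constricted, nictitating membrane, prehensile tail the derived state is '0', and for the remaining characters it is '1'.
petiole constricted (derived state '0') is shared by Beta and Theta — a synapomorphy uniting that clade.
fused pelvic girdle: derived state '1' in Beta, Epsilon, Eta, and Theta only — synapomorphy for {Beta, Epsilon, Eta, Theta}.
nictitating membrane: derived state '0' in Beta, Epsilon, Eta, Gamma, and Theta only — synapomorphy for {Beta, Epsilon, Eta, Gamma, Theta}.
Only Epsilon and Eta show the derived state '1' for stipules present, supporting them as a clade.
prehensile tail: derived state '0' in Beta only — an autapomorphy, so it tells us nothing about relationships among taxa.
Most parsimonious ingroup topology: ((((Beta,Theta),(Eta,Epsilon)),Gamma),Delta).
Delta is sister to the clade containing all other ingroup taxa, so it is the earliest-diverging (most basal) ingroup lineage.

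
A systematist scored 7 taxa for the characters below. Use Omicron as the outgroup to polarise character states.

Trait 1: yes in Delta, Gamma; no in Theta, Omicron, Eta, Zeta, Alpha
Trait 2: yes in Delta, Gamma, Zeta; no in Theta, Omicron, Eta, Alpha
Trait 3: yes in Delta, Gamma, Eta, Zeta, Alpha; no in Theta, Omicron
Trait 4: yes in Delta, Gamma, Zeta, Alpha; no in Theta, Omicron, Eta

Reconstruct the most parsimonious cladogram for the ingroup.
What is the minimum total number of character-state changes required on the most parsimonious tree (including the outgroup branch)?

4

The outgroup has state 'no' for every character, so 'yes' is the derived state throughout.
Only Delta and Gamma show the derived state 'yes' for Trait 1, supporting them as a clade.
Trait 2: derived state 'yes' in Delta, Gamma, and Zeta only — synapomorphy for {Delta, Gamma, Zeta}.
Only Alpha, Delta, Eta, Gamma, and Zeta show the derived state 'yes' for Trait 3, supporting them as a clade.
Trait 4 (derived state 'yes') is shared by Alpha, Delta, Gamma, and Zeta — a synapomorphy uniting that clade.
Most parsimonious ingroup topology: (((Alpha,(Zeta,(Gamma,Delta))),Eta),Theta).
Changes per character on this tree: Trait 1: 1; Trait 2: 1; Trait 3: 1; Trait 4: 1.
Total = 4.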